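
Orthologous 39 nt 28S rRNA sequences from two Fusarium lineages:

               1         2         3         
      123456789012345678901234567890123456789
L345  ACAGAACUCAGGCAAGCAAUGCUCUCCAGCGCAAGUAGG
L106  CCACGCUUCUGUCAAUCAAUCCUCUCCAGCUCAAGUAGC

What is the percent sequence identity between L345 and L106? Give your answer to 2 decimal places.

The sequences differ at positions 1 (A/C), 4 (G/C), 5 (A/G), 6 (A/C), 7 (C/U), 10 (A/U), 12 (G/U), 16 (G/U), 21 (G/C), 31 (G/U), 39 (G/C).
28 of the 39 sites match, so the percent identity is 28/39 × 100 = 71.79%.

71.79%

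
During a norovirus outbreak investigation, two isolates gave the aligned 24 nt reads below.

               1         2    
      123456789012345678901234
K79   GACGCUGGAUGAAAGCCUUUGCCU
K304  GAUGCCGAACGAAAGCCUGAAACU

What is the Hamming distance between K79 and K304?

8

Mismatches occur at site 3 (C/U), site 6 (U/C), site 8 (G/A), site 10 (U/C), site 19 (U/G), site 20 (U/A), site 21 (G/A), site 22 (C/A).
That gives 8 mismatches out of 24 aligned sites, so the Hamming distance is 8.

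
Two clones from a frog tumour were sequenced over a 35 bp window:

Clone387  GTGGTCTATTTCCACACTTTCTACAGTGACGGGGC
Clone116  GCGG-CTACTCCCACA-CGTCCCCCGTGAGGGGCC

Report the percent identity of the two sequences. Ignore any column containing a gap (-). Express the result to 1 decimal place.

69.7%

Excluding the 2 gap columns leaves 33 comparable sites.
Mismatches occur at site 2 (T/C), site 9 (T/C), site 11 (T/C), site 18 (T/C), site 19 (T/G), site 22 (T/C), site 23 (A/C), site 25 (A/C), site 30 (C/G), site 34 (G/C).
23 of the 33 comparable sites match, so the percent identity is 23/33 × 100 = 69.7%.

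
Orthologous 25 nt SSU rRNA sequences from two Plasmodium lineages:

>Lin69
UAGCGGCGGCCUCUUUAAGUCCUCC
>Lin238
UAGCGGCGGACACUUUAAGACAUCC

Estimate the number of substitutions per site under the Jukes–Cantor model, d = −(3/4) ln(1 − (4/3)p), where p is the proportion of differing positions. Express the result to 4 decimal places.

0.1800

Differing sites — 10:C/A; 12:U/A; 20:U/A; 22:C/A.
p = 4/25 = 0.160000.
d = −0.75 · ln(1 − (4/3)·0.160000) = −0.75 · ln(0.786667) = −0.75 · (-0.239950) = 0.1800.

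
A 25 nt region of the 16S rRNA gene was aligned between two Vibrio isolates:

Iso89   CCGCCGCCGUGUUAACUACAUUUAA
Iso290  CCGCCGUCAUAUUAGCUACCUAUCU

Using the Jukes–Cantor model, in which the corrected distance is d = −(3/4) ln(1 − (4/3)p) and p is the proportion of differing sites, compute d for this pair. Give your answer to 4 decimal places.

0.4172

Mismatches occur at site 7 (C/U), site 9 (G/A), site 11 (G/A), site 15 (A/G), site 20 (A/C), site 22 (U/A), site 24 (A/C), site 25 (A/U).
p = 8/25 = 0.320000.
d = −0.75 · ln(1 − (4/3)·0.320000) = −0.75 · ln(0.573333) = −0.75 · (-0.556289) = 0.4172.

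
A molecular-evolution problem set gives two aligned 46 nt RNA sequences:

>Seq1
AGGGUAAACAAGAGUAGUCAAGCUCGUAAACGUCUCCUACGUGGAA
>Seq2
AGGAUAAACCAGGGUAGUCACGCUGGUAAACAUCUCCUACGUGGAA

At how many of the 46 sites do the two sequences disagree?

6

Mismatches occur at site 4 (G↔A), site 10 (A↔C), site 13 (A↔G), site 21 (A↔C), site 25 (C↔G), site 32 (G↔A).
That gives 6 mismatches out of 46 aligned sites, so the Hamming distance is 6.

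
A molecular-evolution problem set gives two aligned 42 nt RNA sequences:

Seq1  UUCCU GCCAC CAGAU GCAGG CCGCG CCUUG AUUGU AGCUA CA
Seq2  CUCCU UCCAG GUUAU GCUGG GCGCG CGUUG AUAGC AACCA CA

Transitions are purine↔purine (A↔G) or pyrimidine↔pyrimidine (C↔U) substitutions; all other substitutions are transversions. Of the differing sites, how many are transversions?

9

Differing sites — 1:U/C (Ti); 6:G/U (Tv); 10:C/G (Tv); 11:C/G (Tv); 12:A/U (Tv); 13:G/U (Tv); 18:A/U (Tv); 21:C/G (Tv); 27:C/G (Tv); 33:U/A (Tv); 35:U/C (Ti); 37:G/A (Ti); 39:U/C (Ti).
Of the 13 differences, 4 transitions and 9 transversions, so the answer is 9.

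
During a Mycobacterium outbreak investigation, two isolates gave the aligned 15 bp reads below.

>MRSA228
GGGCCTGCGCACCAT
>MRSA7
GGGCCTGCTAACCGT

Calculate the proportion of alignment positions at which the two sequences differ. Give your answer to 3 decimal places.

The sequences differ at positions 9 (G/T), 10 (C/A), 14 (A/G).
There are 3 differences over 15 sites, so p = 3/15 = 0.200.

0.200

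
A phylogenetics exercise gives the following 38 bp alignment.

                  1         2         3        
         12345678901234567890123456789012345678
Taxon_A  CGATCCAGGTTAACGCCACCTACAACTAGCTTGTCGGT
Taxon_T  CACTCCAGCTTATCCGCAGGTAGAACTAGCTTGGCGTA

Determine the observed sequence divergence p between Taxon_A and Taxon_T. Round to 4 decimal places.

The sequences differ at positions 2 (G/A), 3 (A/C), 9 (G/C), 13 (A/T), 15 (G/C), 16 (C/G), 19 (C/G), 20 (C/G), 23 (C/G), 34 (T/G), 37 (G/T), 38 (T/A).
There are 12 differences over 38 sites, so p = 12/38 = 0.3158.

0.3158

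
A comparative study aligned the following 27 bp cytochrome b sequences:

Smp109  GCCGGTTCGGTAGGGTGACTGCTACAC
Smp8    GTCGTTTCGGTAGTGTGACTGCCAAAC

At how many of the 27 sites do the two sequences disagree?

5

Differing sites — 2:C/T; 5:G/T; 14:G/T; 23:T/C; 25:C/A.
That gives 5 mismatches out of 27 aligned sites, so the Hamming distance is 5.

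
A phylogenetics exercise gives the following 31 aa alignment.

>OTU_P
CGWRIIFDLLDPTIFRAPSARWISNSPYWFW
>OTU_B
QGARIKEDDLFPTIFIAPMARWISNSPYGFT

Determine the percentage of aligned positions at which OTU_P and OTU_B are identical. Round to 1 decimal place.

67.7%

Differing sites — 1:C/Q; 3:W/A; 6:I/K; 7:F/E; 9:L/D; 11:D/F; 16:R/I; 19:S/M; 29:W/G; 31:W/T.
21 of the 31 sites match, so the percent identity is 21/31 × 100 = 67.7%.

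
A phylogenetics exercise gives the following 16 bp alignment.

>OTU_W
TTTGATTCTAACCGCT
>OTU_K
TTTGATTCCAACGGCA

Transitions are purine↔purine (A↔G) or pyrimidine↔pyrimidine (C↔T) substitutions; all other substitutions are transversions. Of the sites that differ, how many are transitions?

Differing sites — 9:T/C (Ti); 13:C/G (Tv); 16:T/A (Tv).
Of the 3 differences, 1 transition and 2 transversions, so the answer is 1.

1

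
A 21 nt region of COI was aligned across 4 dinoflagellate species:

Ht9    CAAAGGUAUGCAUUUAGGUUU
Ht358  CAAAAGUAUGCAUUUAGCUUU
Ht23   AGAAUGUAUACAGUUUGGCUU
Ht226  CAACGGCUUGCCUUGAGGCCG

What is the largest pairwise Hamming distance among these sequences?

13

Pairwise Hamming distances:
  Ht9 vs Ht358: 2
  Ht9 vs Ht23: 7
  Ht9 vs Ht226: 8
  Ht358 vs Ht23: 8
  Ht358 vs Ht226: 10
  Ht23 vs Ht226: 13
The largest is 13, between Ht23 and Ht226.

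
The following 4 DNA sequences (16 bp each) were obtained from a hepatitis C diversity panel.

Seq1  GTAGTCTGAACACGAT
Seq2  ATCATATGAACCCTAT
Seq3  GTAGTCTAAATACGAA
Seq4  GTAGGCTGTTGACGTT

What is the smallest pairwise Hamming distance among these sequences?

3

Pairwise Hamming distances:
  Seq1 vs Seq2: 6
  Seq1 vs Seq3: 3
  Seq1 vs Seq4: 5
  Seq2 vs Seq3: 9
  Seq2 vs Seq4: 11
  Seq3 vs Seq4: 7
The smallest is 3, between Seq1 and Seq3.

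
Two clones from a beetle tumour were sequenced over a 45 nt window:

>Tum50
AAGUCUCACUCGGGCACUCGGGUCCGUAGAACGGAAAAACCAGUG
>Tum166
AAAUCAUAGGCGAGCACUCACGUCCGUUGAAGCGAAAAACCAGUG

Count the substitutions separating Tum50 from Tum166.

Mismatches occur at site 3 (G→A), site 6 (U→A), site 7 (C→U), site 9 (C→G), site 10 (U→G), site 13 (G→A), site 20 (G→A), site 21 (G→C), site 28 (A→U), site 32 (C→G), site 33 (G→C).
That gives 11 mismatches out of 45 aligned sites, so the Hamming distance is 11.

11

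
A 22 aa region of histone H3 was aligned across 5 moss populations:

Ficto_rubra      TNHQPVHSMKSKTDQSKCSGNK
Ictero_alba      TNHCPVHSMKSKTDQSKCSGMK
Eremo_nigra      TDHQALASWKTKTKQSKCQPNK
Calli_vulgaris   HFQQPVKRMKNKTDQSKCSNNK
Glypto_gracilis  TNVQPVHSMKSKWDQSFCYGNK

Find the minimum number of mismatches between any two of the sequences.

Pairwise Hamming distances:
  Ficto_rubra vs Ictero_alba: 2
  Ficto_rubra vs Eremo_nigra: 9
  Ficto_rubra vs Calli_vulgaris: 7
  Ficto_rubra vs Glypto_gracilis: 4
  Ictero_alba vs Eremo_nigra: 11
  Ictero_alba vs Calli_vulgaris: 9
  Ictero_alba vs Glypto_gracilis: 6
  Eremo_nigra vs Calli_vulgaris: 12
  Eremo_nigra vs Glypto_gracilis: 12
  Calli_vulgaris vs Glypto_gracilis: 10
The smallest is 2, between Ficto_rubra and Ictero_alba.

2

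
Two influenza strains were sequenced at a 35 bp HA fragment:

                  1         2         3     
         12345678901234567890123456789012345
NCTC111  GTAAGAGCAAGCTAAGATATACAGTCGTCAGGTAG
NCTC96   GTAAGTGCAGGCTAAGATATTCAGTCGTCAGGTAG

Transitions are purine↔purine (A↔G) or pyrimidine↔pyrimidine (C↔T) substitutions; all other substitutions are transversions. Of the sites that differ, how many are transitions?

Mismatches occur at site 6 (A→T, transversion), site 10 (A→G, transition), site 21 (A→T, transversion).
Of the 3 differences, 1 transition and 2 transversions, so the answer is 1.

1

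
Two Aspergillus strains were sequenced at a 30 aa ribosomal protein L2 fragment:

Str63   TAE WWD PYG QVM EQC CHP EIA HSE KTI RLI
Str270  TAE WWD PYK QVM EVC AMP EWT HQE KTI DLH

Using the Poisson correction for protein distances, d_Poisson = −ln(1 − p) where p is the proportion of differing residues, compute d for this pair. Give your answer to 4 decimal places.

0.3567

Differing sites — 9:G/K; 14:Q/V; 16:C/A; 17:H/M; 20:I/W; 21:A/T; 23:S/Q; 28:R/D; 30:I/H.
p = 9/30 = 0.300000.
d = −ln(1 − 0.300000) = −ln(0.700000) = 0.3567.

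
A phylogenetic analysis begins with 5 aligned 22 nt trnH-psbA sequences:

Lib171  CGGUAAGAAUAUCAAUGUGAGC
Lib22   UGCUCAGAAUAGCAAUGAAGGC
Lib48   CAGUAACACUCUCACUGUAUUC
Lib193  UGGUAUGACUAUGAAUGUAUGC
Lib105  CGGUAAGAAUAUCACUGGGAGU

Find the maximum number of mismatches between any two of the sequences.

12

Pairwise Hamming distances:
  Lib171 vs Lib22: 7
  Lib171 vs Lib48: 8
  Lib171 vs Lib193: 6
  Lib171 vs Lib105: 3
  Lib22 vs Lib48: 12
  Lib22 vs Lib193: 8
  Lib22 vs Lib105: 9
  Lib48 vs Lib193: 8
  Lib48 vs Lib105: 9
  Lib193 vs Lib105: 9
The largest is 12, between Lib22 and Lib48.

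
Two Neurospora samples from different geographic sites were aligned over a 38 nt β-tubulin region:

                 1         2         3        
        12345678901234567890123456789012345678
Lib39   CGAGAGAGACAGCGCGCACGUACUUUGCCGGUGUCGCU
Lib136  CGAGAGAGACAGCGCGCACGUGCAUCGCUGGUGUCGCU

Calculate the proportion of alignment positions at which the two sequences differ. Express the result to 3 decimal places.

Differing sites — 22:A/G; 24:U/A; 26:U/C; 29:C/U.
There are 4 differences over 38 sites, so p = 4/38 = 0.105.

0.105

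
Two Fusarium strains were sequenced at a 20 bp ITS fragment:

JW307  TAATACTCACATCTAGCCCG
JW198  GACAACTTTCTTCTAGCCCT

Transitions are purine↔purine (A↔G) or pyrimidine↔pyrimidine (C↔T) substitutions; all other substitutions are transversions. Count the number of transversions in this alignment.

6

Mismatches occur at site 1 (T↔G, transversion), site 3 (A↔C, transversion), site 4 (T↔A, transversion), site 8 (C↔T, transition), site 9 (A↔T, transversion), site 11 (A↔T, transversion), site 20 (G↔T, transversion).
Of the 7 differences, 1 transition and 6 transversions, so the answer is 6.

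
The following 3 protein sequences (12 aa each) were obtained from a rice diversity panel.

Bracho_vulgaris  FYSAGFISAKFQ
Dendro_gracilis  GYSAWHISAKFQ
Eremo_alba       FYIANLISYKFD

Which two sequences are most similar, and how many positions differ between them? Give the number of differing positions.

Pairwise Hamming distances:
  Bracho_vulgaris vs Dendro_gracilis: 3
  Bracho_vulgaris vs Eremo_alba: 5
  Dendro_gracilis vs Eremo_alba: 6
The smallest is 3, between Bracho_vulgaris and Dendro_gracilis.

3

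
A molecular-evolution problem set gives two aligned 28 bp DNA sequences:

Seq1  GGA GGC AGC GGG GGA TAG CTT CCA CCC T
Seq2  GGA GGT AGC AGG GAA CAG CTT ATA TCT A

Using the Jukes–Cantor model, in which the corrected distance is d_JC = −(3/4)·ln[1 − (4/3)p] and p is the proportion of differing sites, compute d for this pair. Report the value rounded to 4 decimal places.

0.4197

The sequences differ at positions 6 (C/T), 10 (G/A), 14 (G/A), 16 (T/C), 22 (C/A), 23 (C/T), 25 (C/T), 27 (C/T), 28 (T/A).
p = 9/28 = 0.321429.
d = −0.75 · ln(1 − (4/3)·0.321429) = −0.75 · ln(0.571428) = −0.75 · (-0.559617) = 0.4197.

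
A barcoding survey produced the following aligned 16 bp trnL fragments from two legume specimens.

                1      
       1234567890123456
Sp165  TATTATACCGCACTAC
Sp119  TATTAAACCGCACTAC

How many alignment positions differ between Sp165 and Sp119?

1

The sequences differ at position 6 (T/A).
That gives 1 mismatch out of 16 aligned sites, so the Hamming distance is 1.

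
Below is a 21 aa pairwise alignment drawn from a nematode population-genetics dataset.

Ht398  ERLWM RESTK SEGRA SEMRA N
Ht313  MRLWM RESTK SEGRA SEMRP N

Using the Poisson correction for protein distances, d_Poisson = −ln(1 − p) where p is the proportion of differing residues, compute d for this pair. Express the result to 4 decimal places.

Mismatches occur at site 1 (E/M), site 20 (A/P).
p = 2/21 = 0.095238.
d = −ln(1 − 0.095238) = −ln(0.904762) = 0.1001.

0.1001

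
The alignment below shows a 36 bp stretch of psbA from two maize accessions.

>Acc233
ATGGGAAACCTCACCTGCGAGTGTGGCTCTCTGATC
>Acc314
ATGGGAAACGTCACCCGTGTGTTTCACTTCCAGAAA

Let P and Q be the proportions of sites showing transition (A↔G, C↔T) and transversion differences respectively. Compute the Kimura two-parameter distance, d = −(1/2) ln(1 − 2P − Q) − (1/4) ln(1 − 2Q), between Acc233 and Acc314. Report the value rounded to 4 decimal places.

0.4427

Mismatches occur at site 10 (C→G, transversion), site 16 (T→C, transition), site 18 (C→T, transition), site 20 (A→T, transversion), site 23 (G→T, transversion), site 25 (G→C, transversion), site 26 (G→A, transition), site 29 (C→T, transition), site 30 (T→C, transition), site 32 (T→A, transversion), site 35 (T→A, transversion), site 36 (C→A, transversion).
Of the 12 differences, 5 transitions and 7 transversions over 36 sites: P = 5/36 = 0.138889, Q = 7/36 = 0.194444.
d = −0.5·ln(0.527778) − 0.25·ln(0.611112) = −0.5·(-0.639080) − 0.25·(-0.492475) = 0.4427.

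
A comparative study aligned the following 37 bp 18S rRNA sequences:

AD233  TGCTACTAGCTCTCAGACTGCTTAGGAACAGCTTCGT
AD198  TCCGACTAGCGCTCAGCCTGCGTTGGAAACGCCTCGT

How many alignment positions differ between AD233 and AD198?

The sequences differ at positions 2 (G/C), 4 (T/G), 11 (T/G), 17 (A/C), 22 (T/G), 24 (A/T), 29 (C/A), 30 (A/C), 33 (T/C).
That gives 9 mismatches out of 37 aligned sites, so the Hamming distance is 9.

9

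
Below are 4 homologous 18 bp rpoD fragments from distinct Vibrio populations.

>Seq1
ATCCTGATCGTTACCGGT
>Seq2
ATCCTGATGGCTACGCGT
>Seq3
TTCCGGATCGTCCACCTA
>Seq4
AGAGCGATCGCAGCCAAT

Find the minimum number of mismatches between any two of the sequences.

Pairwise Hamming distances:
  Seq1 vs Seq2: 4
  Seq1 vs Seq3: 8
  Seq1 vs Seq4: 9
  Seq2 vs Seq3: 10
  Seq2 vs Seq4: 10
  Seq3 vs Seq4: 12
The smallest is 4, between Seq1 and Seq2.

4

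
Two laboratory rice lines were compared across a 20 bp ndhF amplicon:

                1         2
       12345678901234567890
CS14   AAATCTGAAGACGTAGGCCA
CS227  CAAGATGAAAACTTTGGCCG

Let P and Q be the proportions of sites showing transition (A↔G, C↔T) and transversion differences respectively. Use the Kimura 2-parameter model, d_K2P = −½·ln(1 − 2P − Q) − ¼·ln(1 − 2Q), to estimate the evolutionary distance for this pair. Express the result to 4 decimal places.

0.4722

Differing sites — 1:A/C (Tv); 4:T/G (Tv); 5:C/A (Tv); 10:G/A (Ti); 13:G/T (Tv); 15:A/T (Tv); 20:A/G (Ti).
Of the 7 differences, 2 transitions and 5 transversions over 20 sites: P = 2/20 = 0.100000, Q = 5/20 = 0.250000.
d = −0.5·ln(0.550000) − 0.25·ln(0.500000) = −0.5·(-0.597837) − 0.25·(-0.693147) = 0.4722.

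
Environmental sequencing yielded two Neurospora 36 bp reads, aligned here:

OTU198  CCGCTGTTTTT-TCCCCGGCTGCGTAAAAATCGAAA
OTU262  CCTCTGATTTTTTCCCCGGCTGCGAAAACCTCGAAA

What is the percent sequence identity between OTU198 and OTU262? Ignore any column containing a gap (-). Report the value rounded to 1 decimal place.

Excluding the 1 gap column leaves 35 comparable sites.
Mismatches occur at site 3 (G→T), site 7 (T→A), site 25 (T→A), site 29 (A→C), site 30 (A→C).
30 of the 35 comparable sites match, so the percent identity is 30/35 × 100 = 85.7%.

85.7%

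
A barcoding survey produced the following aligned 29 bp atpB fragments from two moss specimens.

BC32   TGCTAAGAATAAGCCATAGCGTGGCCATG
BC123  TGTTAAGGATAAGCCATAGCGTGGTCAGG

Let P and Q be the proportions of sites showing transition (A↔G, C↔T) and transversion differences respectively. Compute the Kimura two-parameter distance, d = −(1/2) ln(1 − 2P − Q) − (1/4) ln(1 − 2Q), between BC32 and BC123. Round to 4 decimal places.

0.1560

Mismatches occur at site 3 (C↔T, transition), site 8 (A↔G, transition), site 25 (C↔T, transition), site 28 (T↔G, transversion).
Of the 4 differences, 3 transitions and 1 transversion over 29 sites: P = 3/29 = 0.103448, Q = 1/29 = 0.034483.
d = −0.5·ln(0.758621) − 0.25·ln(0.931034) = −0.5·(-0.276253) − 0.25·(-0.071459) = 0.1560.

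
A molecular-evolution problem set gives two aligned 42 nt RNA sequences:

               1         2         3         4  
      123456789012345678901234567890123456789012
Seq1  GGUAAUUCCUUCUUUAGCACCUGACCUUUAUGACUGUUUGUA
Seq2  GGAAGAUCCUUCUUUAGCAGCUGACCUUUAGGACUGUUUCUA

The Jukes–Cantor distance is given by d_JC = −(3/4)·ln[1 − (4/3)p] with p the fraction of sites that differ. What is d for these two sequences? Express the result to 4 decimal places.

0.1585

Mismatches occur at site 3 (U/A), site 5 (A/G), site 6 (U/A), site 20 (C/G), site 31 (U/G), site 40 (G/C).
p = 6/42 = 0.142857.
d = −0.75 · ln(1 − (4/3)·0.142857) = −0.75 · ln(0.809524) = −0.75 · (-0.211309) = 0.1585.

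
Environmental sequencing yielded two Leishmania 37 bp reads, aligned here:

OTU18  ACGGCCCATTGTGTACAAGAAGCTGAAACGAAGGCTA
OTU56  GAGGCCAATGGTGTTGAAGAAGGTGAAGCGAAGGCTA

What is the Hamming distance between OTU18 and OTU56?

8

The sequences differ at positions 1 (A/G), 2 (C/A), 7 (C/A), 10 (T/G), 15 (A/T), 16 (C/G), 23 (C/G), 28 (A/G).
That gives 8 mismatches out of 37 aligned sites, so the Hamming distance is 8.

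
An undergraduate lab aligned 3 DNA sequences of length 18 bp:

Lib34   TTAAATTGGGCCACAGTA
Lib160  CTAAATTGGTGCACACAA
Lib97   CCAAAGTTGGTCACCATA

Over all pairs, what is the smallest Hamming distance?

5

Pairwise Hamming distances:
  Lib34 vs Lib160: 5
  Lib34 vs Lib97: 7
  Lib160 vs Lib97: 8
The smallest is 5, between Lib34 and Lib160.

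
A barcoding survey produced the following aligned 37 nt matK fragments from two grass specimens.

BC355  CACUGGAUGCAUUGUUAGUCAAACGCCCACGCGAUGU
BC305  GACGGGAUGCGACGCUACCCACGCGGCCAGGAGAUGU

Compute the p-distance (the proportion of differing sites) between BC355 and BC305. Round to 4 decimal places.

Mismatches occur at site 1 (C↔G), site 4 (U↔G), site 11 (A↔G), site 12 (U↔A), site 13 (U↔C), site 15 (U↔C), site 18 (G↔C), site 19 (U↔C), site 22 (A↔C), site 23 (A↔G), site 26 (C↔G), site 30 (C↔G), site 32 (C↔A).
There are 13 differences over 37 sites, so p = 13/37 = 0.3514.

0.3514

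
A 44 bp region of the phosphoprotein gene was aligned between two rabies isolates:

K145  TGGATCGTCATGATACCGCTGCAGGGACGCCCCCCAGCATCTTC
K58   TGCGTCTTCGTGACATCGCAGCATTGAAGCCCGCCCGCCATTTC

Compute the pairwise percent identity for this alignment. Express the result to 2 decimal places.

65.91%

The sequences differ at positions 3 (G/C), 4 (A/G), 7 (G/T), 10 (A/G), 14 (T/C), 16 (C/T), 20 (T/A), 24 (G/T), 25 (G/T), 28 (C/A), 33 (C/G), 36 (A/C), 39 (A/C), 40 (T/A), 41 (C/T).
29 of the 44 sites match, so the percent identity is 29/44 × 100 = 65.91%.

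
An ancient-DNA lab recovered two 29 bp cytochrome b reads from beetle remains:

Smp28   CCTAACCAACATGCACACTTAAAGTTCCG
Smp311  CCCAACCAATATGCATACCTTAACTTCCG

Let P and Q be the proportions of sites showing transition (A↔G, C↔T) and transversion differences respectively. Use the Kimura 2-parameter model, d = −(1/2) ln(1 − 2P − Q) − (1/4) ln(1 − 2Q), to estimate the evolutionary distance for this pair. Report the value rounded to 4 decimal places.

0.2485

The sequences differ at positions 3 (T/C, transition), 10 (C/T, transition), 16 (C/T, transition), 19 (T/C, transition), 21 (A/T, transversion), 24 (G/C, transversion).
Of the 6 differences, 4 transitions and 2 transversions over 29 sites: P = 4/29 = 0.137931, Q = 2/29 = 0.068966.
d = −0.5·ln(0.655172) − 0.25·ln(0.862068) = −0.5·(-0.422857) − 0.25·(-0.148421) = 0.2485.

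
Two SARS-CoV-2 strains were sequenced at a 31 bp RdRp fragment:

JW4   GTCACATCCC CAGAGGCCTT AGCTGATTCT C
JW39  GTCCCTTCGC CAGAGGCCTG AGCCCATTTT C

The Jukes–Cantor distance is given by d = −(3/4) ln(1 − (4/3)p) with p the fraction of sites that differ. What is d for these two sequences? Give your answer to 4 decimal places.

0.2687

The sequences differ at positions 4 (A/C), 6 (A/T), 9 (C/G), 20 (T/G), 24 (T/C), 25 (G/C), 29 (C/T).
p = 7/31 = 0.225806.
d = −0.75 · ln(1 − (4/3)·0.225806) = −0.75 · ln(0.698925) = −0.75 · (-0.358212) = 0.2687.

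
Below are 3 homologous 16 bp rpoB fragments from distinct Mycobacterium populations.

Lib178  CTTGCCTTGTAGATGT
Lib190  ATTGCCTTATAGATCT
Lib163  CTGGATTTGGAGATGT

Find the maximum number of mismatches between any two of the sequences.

Pairwise Hamming distances:
  Lib178 vs Lib190: 3
  Lib178 vs Lib163: 4
  Lib190 vs Lib163: 7
The largest is 7, between Lib190 and Lib163.

7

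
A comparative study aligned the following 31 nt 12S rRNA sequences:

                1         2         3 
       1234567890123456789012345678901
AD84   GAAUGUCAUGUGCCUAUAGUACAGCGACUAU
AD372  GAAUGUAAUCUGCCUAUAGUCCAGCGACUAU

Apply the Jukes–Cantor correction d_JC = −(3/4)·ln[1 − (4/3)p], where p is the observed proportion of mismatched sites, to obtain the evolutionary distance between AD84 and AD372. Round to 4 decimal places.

0.1036

Differing sites — 7:C/A; 10:G/C; 21:A/C.
p = 3/31 = 0.096774.
d = −0.75 · ln(1 − (4/3)·0.096774) = −0.75 · ln(0.870968) = −0.75 · (-0.138150) = 0.1036.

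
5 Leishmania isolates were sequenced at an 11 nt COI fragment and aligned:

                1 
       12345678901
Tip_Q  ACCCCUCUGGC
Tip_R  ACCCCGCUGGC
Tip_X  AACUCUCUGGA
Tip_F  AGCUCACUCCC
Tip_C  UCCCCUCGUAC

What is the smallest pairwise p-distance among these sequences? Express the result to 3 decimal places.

0.091

Pairwise Hamming distances:
  Tip_Q vs Tip_R: 1
  Tip_Q vs Tip_X: 3
  Tip_Q vs Tip_F: 5
  Tip_Q vs Tip_C: 4
  Tip_R vs Tip_X: 4
  Tip_R vs Tip_F: 5
  Tip_R vs Tip_C: 5
  Tip_X vs Tip_F: 5
  Tip_X vs Tip_C: 7
  Tip_F vs Tip_C: 7
The smallest is 1 mismatch, between Tip_Q and Tip_R; p = 1/11 = 0.091.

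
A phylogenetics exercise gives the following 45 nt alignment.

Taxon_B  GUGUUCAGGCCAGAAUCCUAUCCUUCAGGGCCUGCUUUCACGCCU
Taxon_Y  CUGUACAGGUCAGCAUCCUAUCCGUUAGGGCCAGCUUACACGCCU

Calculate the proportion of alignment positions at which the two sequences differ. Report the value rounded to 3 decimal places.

Mismatches occur at site 1 (G↔C), site 5 (U↔A), site 10 (C↔U), site 14 (A↔C), site 24 (U↔G), site 26 (C↔U), site 33 (U↔A), site 38 (U↔A).
There are 8 differences over 45 sites, so p = 8/45 = 0.178.

0.178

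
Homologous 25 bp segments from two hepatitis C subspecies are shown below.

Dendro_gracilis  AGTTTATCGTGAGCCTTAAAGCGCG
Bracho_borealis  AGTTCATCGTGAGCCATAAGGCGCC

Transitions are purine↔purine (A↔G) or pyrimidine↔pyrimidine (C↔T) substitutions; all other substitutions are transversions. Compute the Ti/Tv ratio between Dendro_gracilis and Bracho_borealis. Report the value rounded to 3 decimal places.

Differing sites — 5:T/C (Ti); 16:T/A (Tv); 20:A/G (Ti); 25:G/C (Tv).
Of the 4 differences, 2 transitions and 2 transversions, so Ti/Tv = 2/2 = 1.000.

1.000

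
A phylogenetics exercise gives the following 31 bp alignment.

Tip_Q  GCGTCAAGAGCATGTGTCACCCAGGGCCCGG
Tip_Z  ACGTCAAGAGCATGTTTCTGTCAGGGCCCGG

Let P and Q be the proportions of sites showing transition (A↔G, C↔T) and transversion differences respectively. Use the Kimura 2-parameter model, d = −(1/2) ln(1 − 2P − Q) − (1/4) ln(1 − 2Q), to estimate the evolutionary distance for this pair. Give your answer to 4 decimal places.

0.1817

Differing sites — 1:G/A (Ti); 16:G/T (Tv); 19:A/T (Tv); 20:C/G (Tv); 21:C/T (Ti).
Of the 5 differences, 2 transitions and 3 transversions over 31 sites: P = 2/31 = 0.064516, Q = 3/31 = 0.096774.
d = −0.5·ln(0.774194) − 0.25·ln(0.806452) = −0.5·(-0.255933) − 0.25·(-0.215111) = 0.1817.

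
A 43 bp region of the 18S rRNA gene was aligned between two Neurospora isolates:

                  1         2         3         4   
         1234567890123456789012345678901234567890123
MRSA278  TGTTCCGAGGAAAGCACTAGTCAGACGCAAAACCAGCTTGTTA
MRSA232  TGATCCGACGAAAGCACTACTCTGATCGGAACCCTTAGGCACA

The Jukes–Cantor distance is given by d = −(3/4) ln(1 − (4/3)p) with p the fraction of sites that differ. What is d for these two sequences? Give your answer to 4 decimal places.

0.5617

Differing sites — 3:T/A; 9:G/C; 20:G/C; 23:A/T; 26:C/T; 27:G/C; 28:C/G; 29:A/G; 32:A/C; 35:A/T; 36:G/T; 37:C/A; 38:T/G; 39:T/G; 40:G/C; 41:T/A; 42:T/C.
p = 17/43 = 0.395349.
d = −0.75 · ln(1 − (4/3)·0.395349) = −0.75 · ln(0.472868) = −0.75 · (-0.748939) = 0.5617.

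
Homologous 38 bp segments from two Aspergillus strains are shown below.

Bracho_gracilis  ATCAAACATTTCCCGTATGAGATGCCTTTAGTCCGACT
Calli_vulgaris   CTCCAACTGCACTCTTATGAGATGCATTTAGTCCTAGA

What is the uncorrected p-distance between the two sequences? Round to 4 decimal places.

0.3158

Differing sites — 1:A/C; 4:A/C; 8:A/T; 9:T/G; 10:T/C; 11:T/A; 13:C/T; 15:G/T; 26:C/A; 35:G/T; 37:C/G; 38:T/A.
There are 12 differences over 38 sites, so p = 12/38 = 0.3158.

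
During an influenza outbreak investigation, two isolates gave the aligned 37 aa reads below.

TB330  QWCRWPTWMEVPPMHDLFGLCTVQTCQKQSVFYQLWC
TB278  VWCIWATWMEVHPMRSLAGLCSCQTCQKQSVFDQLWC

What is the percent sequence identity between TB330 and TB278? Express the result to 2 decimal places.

The sequences differ at positions 1 (Q/V), 4 (R/I), 6 (P/A), 12 (P/H), 15 (H/R), 16 (D/S), 18 (F/A), 22 (T/S), 23 (V/C), 33 (Y/D).
27 of the 37 sites match, so the percent identity is 27/37 × 100 = 72.97%.

72.97%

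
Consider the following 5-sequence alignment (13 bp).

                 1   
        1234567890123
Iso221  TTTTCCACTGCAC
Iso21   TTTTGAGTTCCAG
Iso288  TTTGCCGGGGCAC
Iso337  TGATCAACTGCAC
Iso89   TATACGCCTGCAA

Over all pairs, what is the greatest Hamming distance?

Pairwise Hamming distances:
  Iso221 vs Iso21: 6
  Iso221 vs Iso288: 4
  Iso221 vs Iso337: 3
  Iso221 vs Iso89: 5
  Iso21 vs Iso288: 7
  Iso21 vs Iso337: 7
  Iso21 vs Iso89: 8
  Iso288 vs Iso337: 7
  Iso288 vs Iso89: 7
  Iso337 vs Iso89: 6
The largest is 8, between Iso21 and Iso89.

8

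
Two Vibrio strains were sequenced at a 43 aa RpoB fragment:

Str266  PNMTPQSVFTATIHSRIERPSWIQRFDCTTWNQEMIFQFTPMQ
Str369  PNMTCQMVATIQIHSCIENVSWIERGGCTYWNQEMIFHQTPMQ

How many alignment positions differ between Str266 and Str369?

14

The sequences differ at positions 5 (P/C), 7 (S/M), 9 (F/A), 11 (A/I), 12 (T/Q), 16 (R/C), 19 (R/N), 20 (P/V), 24 (Q/E), 26 (F/G), 27 (D/G), 30 (T/Y), 38 (Q/H), 39 (F/Q).
That gives 14 mismatches out of 43 aligned sites, so the Hamming distance is 14.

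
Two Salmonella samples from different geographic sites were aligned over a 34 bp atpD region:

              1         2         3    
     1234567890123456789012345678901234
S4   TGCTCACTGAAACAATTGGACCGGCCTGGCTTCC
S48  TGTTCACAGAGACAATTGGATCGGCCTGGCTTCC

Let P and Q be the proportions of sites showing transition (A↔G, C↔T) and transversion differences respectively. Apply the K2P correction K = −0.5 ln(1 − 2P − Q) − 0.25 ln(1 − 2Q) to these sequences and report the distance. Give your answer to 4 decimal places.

Mismatches occur at site 3 (C→T, transition), site 8 (T→A, transversion), site 11 (A→G, transition), site 21 (C→T, transition).
Of the 4 differences, 3 transitions and 1 transversion over 34 sites: P = 3/34 = 0.088235, Q = 1/34 = 0.029412.
d = −0.5·ln(0.794118) − 0.25·ln(0.941176) = −0.5·(-0.230523) − 0.25·(-0.060625) = 0.1304.

0.1304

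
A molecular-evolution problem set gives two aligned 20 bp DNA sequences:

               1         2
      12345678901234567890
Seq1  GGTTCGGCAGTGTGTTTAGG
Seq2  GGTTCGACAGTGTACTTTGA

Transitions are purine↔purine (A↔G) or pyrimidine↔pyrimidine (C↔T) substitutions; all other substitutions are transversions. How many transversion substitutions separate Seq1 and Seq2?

Differing sites — 7:G/A (Ti); 14:G/A (Ti); 15:T/C (Ti); 18:A/T (Tv); 20:G/A (Ti).
Of the 5 differences, 4 transitions and 1 transversion, so the answer is 1.

1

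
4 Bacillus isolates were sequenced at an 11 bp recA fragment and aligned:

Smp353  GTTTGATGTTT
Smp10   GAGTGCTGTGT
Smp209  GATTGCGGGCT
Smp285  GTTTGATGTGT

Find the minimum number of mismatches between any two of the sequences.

Pairwise Hamming distances:
  Smp353 vs Smp10: 4
  Smp353 vs Smp209: 5
  Smp353 vs Smp285: 1
  Smp10 vs Smp209: 4
  Smp10 vs Smp285: 3
  Smp209 vs Smp285: 5
The smallest is 1, between Smp353 and Smp285.

1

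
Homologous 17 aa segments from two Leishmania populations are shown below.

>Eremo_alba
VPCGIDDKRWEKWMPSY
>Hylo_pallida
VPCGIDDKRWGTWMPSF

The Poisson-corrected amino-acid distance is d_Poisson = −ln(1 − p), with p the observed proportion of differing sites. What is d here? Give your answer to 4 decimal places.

Differing sites — 11:E/G; 12:K/T; 17:Y/F.
p = 3/17 = 0.176471.
d = −ln(1 − 0.176471) = −ln(0.823529) = 0.1942.

0.1942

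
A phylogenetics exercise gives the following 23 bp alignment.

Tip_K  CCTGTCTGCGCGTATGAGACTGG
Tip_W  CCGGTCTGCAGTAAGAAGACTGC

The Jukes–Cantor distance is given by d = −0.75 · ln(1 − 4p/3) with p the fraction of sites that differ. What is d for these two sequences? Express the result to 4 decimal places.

0.4674

Mismatches occur at site 3 (T↔G), site 10 (G↔A), site 11 (C↔G), site 12 (G↔T), site 13 (T↔A), site 15 (T↔G), site 16 (G↔A), site 23 (G↔C).
p = 8/23 = 0.347826.
d = −0.75 · ln(1 − (4/3)·0.347826) = −0.75 · ln(0.536232) = −0.75 · (-0.623188) = 0.4674.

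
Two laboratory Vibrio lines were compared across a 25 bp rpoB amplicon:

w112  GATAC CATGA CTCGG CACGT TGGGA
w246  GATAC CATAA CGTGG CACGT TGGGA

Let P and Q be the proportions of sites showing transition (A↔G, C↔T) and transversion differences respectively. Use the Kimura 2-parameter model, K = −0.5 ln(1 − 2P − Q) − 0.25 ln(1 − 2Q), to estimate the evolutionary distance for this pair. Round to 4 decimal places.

Differing sites — 9:G/A (Ti); 12:T/G (Tv); 13:C/T (Ti).
Of the 3 differences, 2 transitions and 1 transversion over 25 sites: P = 2/25 = 0.080000, Q = 1/25 = 0.040000.
d = −0.5·ln(0.800000) − 0.25·ln(0.920000) = −0.5·(-0.223144) − 0.25·(-0.083382) = 0.1324.

0.1324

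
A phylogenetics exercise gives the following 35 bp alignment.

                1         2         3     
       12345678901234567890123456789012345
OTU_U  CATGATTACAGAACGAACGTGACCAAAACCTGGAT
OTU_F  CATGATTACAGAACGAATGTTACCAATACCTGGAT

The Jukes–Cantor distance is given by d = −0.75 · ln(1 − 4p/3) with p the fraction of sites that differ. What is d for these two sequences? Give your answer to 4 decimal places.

0.0910

Differing sites — 18:C/T; 21:G/T; 27:A/T.
p = 3/35 = 0.085714.
d = −0.75 · ln(1 − (4/3)·0.085714) = −0.75 · ln(0.885715) = −0.75 · (-0.121360) = 0.0910.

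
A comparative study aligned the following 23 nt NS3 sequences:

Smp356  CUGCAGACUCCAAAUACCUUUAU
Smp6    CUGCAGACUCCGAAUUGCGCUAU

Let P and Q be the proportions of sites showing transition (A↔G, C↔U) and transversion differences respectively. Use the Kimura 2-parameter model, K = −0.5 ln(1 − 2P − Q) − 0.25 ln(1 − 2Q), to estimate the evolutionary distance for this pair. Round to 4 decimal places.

0.2570

Differing sites — 12:A/G (Ti); 16:A/U (Tv); 17:C/G (Tv); 19:U/G (Tv); 20:U/C (Ti).
Of the 5 differences, 2 transitions and 3 transversions over 23 sites: P = 2/23 = 0.086957, Q = 3/23 = 0.130435.
d = −0.5·ln(0.695651) − 0.25·ln(0.739130) = −0.5·(-0.362907) − 0.25·(-0.302281) = 0.2570.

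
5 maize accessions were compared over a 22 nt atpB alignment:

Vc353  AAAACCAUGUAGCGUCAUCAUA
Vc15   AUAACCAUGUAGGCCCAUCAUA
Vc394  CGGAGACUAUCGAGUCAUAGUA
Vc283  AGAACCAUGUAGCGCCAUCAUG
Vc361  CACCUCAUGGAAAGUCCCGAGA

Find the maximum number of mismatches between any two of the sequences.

Pairwise Hamming distances:
  Vc353 vs Vc15: 4
  Vc353 vs Vc394: 11
  Vc353 vs Vc283: 3
  Vc353 vs Vc361: 11
  Vc15 vs Vc394: 13
  Vc15 vs Vc283: 4
  Vc15 vs Vc361: 14
  Vc394 vs Vc283: 12
  Vc394 vs Vc361: 15
  Vc283 vs Vc361: 14
The largest is 15, between Vc394 and Vc361.

15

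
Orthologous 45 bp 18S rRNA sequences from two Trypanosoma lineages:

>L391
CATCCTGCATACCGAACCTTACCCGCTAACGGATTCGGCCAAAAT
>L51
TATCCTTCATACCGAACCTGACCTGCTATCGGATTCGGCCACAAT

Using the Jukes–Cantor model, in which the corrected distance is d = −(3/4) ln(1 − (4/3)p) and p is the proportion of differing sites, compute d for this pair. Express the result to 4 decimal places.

The sequences differ at positions 1 (C/T), 7 (G/T), 20 (T/G), 24 (C/T), 29 (A/T), 42 (A/C).
p = 6/45 = 0.133333.
d = −0.75 · ln(1 − (4/3)·0.133333) = −0.75 · ln(0.822223) = −0.75 · (-0.195744) = 0.1468.

0.1468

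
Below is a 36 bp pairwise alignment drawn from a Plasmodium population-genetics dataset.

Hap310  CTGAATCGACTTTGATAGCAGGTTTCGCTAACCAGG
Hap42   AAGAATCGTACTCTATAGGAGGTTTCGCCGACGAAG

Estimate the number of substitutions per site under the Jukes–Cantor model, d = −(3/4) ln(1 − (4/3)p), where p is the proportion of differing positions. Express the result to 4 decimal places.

The sequences differ at positions 1 (C/A), 2 (T/A), 9 (A/T), 10 (C/A), 11 (T/C), 13 (T/C), 14 (G/T), 19 (C/G), 29 (T/C), 30 (A/G), 33 (C/G), 35 (G/A).
p = 12/36 = 0.333333.
d = −0.75 · ln(1 − (4/3)·0.333333) = −0.75 · ln(0.555556) = −0.75 · (-0.587786) = 0.4408.

0.4408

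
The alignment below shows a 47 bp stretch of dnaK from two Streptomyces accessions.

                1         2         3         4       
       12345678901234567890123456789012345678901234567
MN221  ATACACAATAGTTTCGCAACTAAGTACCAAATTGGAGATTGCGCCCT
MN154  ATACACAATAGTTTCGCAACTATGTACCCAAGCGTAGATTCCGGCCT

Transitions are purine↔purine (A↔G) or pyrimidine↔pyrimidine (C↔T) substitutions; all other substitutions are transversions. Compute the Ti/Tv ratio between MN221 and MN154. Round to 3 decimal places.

0.167

Mismatches occur at site 23 (A↔T, transversion), site 29 (A↔C, transversion), site 32 (T↔G, transversion), site 33 (T↔C, transition), site 35 (G↔T, transversion), site 41 (G↔C, transversion), site 44 (C↔G, transversion).
Of the 7 differences, 1 transition and 6 transversions, so Ti/Tv = 1/6 = 0.167.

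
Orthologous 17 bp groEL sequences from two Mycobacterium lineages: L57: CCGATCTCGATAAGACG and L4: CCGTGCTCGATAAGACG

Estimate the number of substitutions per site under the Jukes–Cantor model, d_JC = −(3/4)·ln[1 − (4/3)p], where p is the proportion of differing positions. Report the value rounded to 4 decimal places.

Mismatches occur at site 4 (A/T), site 5 (T/G).
p = 2/17 = 0.117647.
d = −0.75 · ln(1 − (4/3)·0.117647) = −0.75 · ln(0.843137) = −0.75 · (-0.170626) = 0.1280.

0.1280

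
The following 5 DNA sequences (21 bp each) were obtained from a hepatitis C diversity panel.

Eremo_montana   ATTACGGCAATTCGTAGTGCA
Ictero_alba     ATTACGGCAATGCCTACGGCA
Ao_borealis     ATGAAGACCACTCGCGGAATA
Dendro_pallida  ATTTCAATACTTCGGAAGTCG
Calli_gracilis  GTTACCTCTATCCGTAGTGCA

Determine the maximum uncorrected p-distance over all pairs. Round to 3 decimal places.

Pairwise Hamming distances:
  Eremo_montana vs Ictero_alba: 4
  Eremo_montana vs Ao_borealis: 10
  Eremo_montana vs Dendro_pallida: 10
  Eremo_montana vs Calli_gracilis: 5
  Ictero_alba vs Ao_borealis: 13
  Ictero_alba vs Dendro_pallida: 11
  Ictero_alba vs Calli_gracilis: 8
  Ao_borealis vs Dendro_pallida: 15
  Ao_borealis vs Calli_gracilis: 13
  Dendro_pallida vs Calli_gracilis: 13
The largest is 15 mismatches, between Ao_borealis and Dendro_pallida; p = 15/21 = 0.714.

0.714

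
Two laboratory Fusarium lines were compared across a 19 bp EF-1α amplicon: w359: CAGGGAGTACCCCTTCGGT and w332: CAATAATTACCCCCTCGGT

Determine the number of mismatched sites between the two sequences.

5

Differing sites — 3:G/A; 4:G/T; 5:G/A; 7:G/T; 14:T/C.
That gives 5 mismatches out of 19 aligned sites, so the Hamming distance is 5.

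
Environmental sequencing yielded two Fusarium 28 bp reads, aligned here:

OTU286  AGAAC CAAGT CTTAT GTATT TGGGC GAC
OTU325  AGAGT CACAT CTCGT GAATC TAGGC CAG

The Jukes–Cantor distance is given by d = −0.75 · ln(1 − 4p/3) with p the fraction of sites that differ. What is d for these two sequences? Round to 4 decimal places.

0.5565

The sequences differ at positions 4 (A/G), 5 (C/T), 8 (A/C), 9 (G/A), 13 (T/C), 14 (A/G), 17 (T/A), 20 (T/C), 22 (G/A), 26 (G/C), 28 (C/G).
p = 11/28 = 0.392857.
d = −0.75 · ln(1 − (4/3)·0.392857) = −0.75 · ln(0.476191) = −0.75 · (-0.741936) = 0.5565.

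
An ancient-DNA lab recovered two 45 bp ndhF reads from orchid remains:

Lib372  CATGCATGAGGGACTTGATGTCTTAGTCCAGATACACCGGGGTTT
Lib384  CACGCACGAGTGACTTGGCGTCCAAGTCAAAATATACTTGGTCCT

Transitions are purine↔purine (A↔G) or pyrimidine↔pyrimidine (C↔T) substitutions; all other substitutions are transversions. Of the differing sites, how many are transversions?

The sequences differ at positions 3 (T/C, transition), 7 (T/C, transition), 11 (G/T, transversion), 18 (A/G, transition), 19 (T/C, transition), 23 (T/C, transition), 24 (T/A, transversion), 29 (C/A, transversion), 31 (G/A, transition), 35 (C/T, transition), 38 (C/T, transition), 39 (G/T, transversion), 42 (G/T, transversion), 43 (T/C, transition), 44 (T/C, transition).
Of the 15 differences, 10 transitions and 5 transversions, so the answer is 5.

5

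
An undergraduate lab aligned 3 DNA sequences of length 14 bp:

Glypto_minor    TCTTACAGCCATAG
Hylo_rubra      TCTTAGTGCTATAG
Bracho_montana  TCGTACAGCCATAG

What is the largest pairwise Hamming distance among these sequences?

4

Pairwise Hamming distances:
  Glypto_minor vs Hylo_rubra: 3
  Glypto_minor vs Bracho_montana: 1
  Hylo_rubra vs Bracho_montana: 4
The largest is 4, between Hylo_rubra and Bracho_montana.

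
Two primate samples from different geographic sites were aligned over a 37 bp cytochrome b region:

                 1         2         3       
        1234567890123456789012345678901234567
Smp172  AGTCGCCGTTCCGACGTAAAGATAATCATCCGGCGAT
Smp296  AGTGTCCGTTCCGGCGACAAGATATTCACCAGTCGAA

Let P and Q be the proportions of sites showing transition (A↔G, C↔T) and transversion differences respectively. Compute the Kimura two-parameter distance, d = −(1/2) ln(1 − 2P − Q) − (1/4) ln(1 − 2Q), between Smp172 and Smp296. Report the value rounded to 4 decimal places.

0.3376

Mismatches occur at site 4 (C→G, transversion), site 5 (G→T, transversion), site 14 (A→G, transition), site 17 (T→A, transversion), site 18 (A→C, transversion), site 25 (A→T, transversion), site 29 (T→C, transition), site 31 (C→A, transversion), site 33 (G→T, transversion), site 37 (T→A, transversion).
Of the 10 differences, 2 transitions and 8 transversions over 37 sites: P = 2/37 = 0.054054, Q = 8/37 = 0.216216.
d = −0.5·ln(0.675676) − 0.25·ln(0.567568) = −0.5·(-0.392042) − 0.25·(-0.566395) = 0.3376.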